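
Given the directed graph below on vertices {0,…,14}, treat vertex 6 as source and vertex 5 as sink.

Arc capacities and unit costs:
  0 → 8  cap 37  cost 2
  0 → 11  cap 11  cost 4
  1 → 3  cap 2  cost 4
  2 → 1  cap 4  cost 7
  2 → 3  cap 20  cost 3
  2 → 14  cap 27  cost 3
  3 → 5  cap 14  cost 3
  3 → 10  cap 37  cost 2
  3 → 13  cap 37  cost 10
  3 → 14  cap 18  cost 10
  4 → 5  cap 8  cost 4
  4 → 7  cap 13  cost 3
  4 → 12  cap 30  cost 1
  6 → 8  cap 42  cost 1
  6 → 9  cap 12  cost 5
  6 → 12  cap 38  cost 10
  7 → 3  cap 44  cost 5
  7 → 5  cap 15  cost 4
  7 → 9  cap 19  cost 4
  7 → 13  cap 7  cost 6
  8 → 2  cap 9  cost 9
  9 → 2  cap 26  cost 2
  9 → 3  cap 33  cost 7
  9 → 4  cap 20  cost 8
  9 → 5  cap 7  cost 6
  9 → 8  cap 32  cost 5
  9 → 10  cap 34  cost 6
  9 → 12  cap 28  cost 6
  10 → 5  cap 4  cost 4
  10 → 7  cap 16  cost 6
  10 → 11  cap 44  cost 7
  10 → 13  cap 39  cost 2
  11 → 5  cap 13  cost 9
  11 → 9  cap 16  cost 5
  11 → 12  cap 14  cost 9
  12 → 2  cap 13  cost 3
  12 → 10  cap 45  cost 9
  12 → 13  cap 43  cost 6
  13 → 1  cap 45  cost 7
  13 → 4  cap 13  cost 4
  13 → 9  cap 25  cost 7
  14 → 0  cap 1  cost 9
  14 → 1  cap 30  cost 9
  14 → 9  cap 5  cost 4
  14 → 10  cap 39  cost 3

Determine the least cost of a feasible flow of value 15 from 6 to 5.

shortest-cost path #1: 6→9→5 push 7 @ unit cost 11 (adds 77)
shortest-cost path #2: 6→9→2→3→5 push 5 @ unit cost 13 (adds 65)
shortest-cost path #3: 6→8→2→3→5 push 3 @ unit cost 16 (adds 48)
total cost = 190

Minimum cost for 15 units: 190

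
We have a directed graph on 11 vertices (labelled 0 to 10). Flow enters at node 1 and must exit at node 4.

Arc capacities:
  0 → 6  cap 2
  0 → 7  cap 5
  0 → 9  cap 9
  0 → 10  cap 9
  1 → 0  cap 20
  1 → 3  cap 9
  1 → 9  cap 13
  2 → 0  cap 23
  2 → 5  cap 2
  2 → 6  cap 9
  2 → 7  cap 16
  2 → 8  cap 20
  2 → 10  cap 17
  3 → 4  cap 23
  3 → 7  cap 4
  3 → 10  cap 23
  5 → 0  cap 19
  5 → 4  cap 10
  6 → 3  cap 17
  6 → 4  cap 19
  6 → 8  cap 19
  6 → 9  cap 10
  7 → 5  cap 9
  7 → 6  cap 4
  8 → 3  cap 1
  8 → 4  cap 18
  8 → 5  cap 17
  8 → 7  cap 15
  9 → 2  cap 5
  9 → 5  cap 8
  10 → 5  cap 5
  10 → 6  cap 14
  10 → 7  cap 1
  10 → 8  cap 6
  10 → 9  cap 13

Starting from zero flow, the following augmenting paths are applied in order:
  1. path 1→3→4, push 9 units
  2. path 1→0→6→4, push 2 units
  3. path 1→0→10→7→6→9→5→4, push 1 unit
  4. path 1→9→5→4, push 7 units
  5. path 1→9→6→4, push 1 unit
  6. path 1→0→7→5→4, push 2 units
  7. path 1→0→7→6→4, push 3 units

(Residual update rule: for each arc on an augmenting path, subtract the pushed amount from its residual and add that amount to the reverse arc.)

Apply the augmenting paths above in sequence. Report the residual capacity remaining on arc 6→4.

after path 1 (1→3→4, push 9): res(6,4)=19
after path 2 (1→0→6→4, push 2): res(6,4)=17
after path 3 (1→0→10→7→6→9→5→4, push 1): res(6,4)=17
after path 4 (1→9→5→4, push 7): res(6,4)=17
after path 5 (1→9→6→4, push 1): res(6,4)=16
after path 6 (1→0→7→5→4, push 2): res(6,4)=16
after path 7 (1→0→7→6→4, push 3): res(6,4)=13

Residual capacity of (6,4): 13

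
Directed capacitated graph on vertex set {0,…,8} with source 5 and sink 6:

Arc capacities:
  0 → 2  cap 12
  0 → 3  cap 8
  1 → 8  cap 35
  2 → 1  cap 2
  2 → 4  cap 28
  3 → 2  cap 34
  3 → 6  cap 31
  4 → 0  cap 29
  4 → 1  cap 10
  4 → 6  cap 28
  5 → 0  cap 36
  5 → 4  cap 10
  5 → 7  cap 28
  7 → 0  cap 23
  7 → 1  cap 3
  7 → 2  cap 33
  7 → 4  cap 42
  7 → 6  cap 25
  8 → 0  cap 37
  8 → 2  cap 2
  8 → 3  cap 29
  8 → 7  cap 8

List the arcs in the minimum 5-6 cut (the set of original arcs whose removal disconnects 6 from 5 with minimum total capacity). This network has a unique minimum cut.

augment #1: 5→4→6 push 10
augment #2: 5→7→6 push 25
augment #3: 5→0→3→6 push 8
augment #4: 5→7→4→6 push 3
augment #5: 5→0→2→4→6 push 12
max flow = 58; residual-reachable set from 5 gives S-side
cut edges (S→T): {(0,2), (0,3), (5,4), (5,7)} total cap 58

Min-cut arcs: {(0,2), (0,3), (5,4), (5,7)} (total capacity 58)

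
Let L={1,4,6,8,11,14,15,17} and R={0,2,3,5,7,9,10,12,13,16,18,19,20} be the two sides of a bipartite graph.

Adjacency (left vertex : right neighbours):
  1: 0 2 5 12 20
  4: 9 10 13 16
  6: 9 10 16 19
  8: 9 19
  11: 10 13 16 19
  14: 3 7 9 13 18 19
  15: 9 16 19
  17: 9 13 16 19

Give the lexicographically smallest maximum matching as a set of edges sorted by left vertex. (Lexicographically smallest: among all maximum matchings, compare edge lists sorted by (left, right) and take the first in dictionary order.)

Lex-smallest maximum matching: {(1,0), (4,9), (6,10), (8,19), (11,13), (14,3), (15,16)}

|M| = 7 (so the lex-smallest maximum matching has 7 edges)
process left vertices in ascending order; for each, take the smallest-labelled available neighbour that still permits 7 edges overall, or leave it unmatched if none does
lex-smallest matching: {1-0, 4-9, 6-10, 8-19, 11-13, 14-3, 15-16}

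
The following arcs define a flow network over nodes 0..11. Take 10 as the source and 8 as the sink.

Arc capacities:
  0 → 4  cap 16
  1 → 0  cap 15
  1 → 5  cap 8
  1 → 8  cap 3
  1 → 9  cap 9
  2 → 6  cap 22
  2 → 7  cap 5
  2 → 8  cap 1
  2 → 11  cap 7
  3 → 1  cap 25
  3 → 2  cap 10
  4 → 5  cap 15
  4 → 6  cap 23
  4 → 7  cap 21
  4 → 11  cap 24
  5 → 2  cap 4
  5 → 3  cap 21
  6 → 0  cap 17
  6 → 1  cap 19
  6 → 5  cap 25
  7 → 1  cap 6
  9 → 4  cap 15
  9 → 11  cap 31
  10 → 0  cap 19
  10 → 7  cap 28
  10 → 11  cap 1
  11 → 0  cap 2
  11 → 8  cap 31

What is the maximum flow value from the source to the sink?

augment #1: 10→11→8 bottleneck 1, total now 1
augment #2: 10→7→1→8 bottleneck 3, total now 4
augment #3: 10→0→4→11→8 bottleneck 16, total now 20
augment #4: 10→7→1→5→2→8 bottleneck 1, total now 21
augment #5: 10→7→1→9→11→8 bottleneck 2, total now 23

Maximum flow value: 23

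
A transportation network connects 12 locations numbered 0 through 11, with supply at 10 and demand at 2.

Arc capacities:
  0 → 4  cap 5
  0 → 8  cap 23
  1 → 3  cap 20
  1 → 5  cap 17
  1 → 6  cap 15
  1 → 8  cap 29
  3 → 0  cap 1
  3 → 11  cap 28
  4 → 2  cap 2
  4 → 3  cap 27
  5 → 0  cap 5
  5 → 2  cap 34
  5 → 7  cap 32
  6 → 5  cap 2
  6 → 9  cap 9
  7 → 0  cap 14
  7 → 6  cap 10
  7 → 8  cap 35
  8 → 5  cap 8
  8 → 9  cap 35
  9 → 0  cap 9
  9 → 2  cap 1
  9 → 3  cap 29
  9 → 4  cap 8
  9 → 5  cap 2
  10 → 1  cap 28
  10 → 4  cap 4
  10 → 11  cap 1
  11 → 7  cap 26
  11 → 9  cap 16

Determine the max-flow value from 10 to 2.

Maximum flow value: 32

augment #1: 10→4→2 bottleneck 2, total now 2
augment #2: 10→1→5→2 bottleneck 17, total now 19
augment #3: 10→11→9→2 bottleneck 1, total now 20
augment #4: 10→1→6→5→2 bottleneck 2, total now 22
augment #5: 10→1→8→5→2 bottleneck 8, total now 30
augment #6: 10→1→6→9→5→2 bottleneck 1, total now 31
augment #7: 10→4→3→11→9→5→2 bottleneck 1, total now 32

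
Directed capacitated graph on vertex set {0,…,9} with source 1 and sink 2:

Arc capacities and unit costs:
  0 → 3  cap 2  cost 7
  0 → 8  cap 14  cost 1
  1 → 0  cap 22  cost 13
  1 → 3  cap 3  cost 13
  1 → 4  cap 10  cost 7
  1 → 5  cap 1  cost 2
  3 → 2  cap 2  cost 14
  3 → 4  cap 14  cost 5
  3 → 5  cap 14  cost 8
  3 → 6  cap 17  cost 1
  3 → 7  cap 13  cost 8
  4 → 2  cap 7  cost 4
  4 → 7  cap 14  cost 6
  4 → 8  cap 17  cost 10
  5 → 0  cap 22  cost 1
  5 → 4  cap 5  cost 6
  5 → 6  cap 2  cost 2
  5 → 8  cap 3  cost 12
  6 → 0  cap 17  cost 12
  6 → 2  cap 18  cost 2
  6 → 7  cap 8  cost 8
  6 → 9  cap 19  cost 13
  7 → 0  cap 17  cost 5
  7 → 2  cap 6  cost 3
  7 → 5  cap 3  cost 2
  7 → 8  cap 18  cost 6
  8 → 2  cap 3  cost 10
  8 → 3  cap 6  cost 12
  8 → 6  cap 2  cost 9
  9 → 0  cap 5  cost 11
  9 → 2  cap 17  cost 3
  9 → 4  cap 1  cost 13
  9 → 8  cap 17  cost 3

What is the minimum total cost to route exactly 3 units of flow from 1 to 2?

shortest-cost path #1: 1→5→6→2 push 1 @ unit cost 6 (adds 6)
shortest-cost path #2: 1→4→2 push 2 @ unit cost 11 (adds 22)
total cost = 28

Minimum cost for 3 units: 28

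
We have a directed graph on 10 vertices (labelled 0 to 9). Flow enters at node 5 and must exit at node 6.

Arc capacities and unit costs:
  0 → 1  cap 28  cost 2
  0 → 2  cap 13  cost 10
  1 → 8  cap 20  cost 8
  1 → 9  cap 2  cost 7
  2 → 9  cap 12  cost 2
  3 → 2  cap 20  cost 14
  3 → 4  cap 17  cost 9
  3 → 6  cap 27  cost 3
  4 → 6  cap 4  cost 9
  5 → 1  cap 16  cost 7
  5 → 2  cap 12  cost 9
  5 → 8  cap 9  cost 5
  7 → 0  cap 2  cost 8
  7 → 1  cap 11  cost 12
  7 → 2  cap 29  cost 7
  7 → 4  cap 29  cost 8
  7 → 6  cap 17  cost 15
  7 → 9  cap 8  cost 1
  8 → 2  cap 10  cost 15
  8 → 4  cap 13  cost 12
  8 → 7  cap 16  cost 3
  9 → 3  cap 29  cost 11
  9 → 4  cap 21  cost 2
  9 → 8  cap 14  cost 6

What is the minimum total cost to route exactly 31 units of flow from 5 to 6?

shortest-cost path #1: 5→8→7→9→4→6 push 4 @ unit cost 20 (adds 80)
shortest-cost path #2: 5→8→7→6 push 5 @ unit cost 23 (adds 115)
shortest-cost path #3: 5→2→9→3→6 push 12 @ unit cost 25 (adds 300)
shortest-cost path #4: 5→1→9→3→6 push 2 @ unit cost 28 (adds 56)
shortest-cost path #5: 5→1→8→7→6 push 7 @ unit cost 33 (adds 231)
shortest-cost path #6: 5→1→8→4→9→3→6 push 1 @ unit cost 39 (adds 39)
total cost = 821

Minimum cost for 31 units: 821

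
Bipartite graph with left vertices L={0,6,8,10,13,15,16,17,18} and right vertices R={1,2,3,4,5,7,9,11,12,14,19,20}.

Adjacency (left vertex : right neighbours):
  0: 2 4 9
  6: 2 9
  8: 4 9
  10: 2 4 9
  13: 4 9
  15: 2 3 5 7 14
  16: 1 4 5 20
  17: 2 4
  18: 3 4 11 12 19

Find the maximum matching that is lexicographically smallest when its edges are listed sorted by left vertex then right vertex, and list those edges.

|M| = 6 (so the lex-smallest maximum matching has 6 edges)
process left vertices in ascending order; for each, take the smallest-labelled available neighbour that still permits 6 edges overall, or leave it unmatched if none does
lex-smallest matching: {0-2, 6-9, 8-4, 15-3, 16-1, 18-11}

Lex-smallest maximum matching: {(0,2), (6,9), (8,4), (15,3), (16,1), (18,11)}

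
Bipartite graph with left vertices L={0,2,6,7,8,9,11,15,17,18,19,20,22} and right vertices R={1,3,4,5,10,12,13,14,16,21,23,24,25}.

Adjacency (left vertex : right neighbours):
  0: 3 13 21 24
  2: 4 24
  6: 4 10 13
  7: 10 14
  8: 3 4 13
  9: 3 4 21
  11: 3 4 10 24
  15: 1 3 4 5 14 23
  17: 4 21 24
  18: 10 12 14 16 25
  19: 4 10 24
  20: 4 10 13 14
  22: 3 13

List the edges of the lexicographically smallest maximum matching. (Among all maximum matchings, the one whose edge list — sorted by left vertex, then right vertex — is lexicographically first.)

Lex-smallest maximum matching: {(0,3), (2,4), (6,10), (7,14), (8,13), (9,21), (11,24), (15,1), (18,12)}

|M| = 9 (so the lex-smallest maximum matching has 9 edges)
process left vertices in ascending order; for each, take the smallest-labelled available neighbour that still permits 9 edges overall, or leave it unmatched if none does
lex-smallest matching: {0-3, 2-4, 6-10, 7-14, 8-13, 9-21, 11-24, 15-1, 18-12}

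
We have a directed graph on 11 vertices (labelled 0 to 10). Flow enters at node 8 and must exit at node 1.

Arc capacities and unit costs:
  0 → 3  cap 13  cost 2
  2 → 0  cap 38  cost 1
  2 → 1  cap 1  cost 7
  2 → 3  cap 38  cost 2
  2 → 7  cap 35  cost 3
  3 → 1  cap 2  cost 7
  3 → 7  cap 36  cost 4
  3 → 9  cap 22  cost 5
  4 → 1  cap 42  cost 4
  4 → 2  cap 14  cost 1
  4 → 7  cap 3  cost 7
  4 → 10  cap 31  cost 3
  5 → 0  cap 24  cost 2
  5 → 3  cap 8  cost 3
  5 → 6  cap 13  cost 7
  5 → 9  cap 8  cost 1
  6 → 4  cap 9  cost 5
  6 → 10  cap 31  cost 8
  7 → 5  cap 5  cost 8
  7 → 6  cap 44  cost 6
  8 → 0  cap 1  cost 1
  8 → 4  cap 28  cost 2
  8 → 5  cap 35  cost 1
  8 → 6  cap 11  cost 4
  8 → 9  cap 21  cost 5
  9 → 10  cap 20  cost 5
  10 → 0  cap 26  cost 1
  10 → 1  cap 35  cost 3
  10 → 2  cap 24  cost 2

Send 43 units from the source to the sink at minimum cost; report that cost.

shortest-cost path #1: 8→4→1 push 28 @ unit cost 6 (adds 168)
shortest-cost path #2: 8→0→3→1 push 1 @ unit cost 10 (adds 10)
shortest-cost path #3: 8→5→9→10→1 push 8 @ unit cost 10 (adds 80)
shortest-cost path #4: 8→5→3→1 push 1 @ unit cost 11 (adds 11)
shortest-cost path #5: 8→9→10→1 push 5 @ unit cost 13 (adds 65)
total cost = 334

Minimum cost for 43 units: 334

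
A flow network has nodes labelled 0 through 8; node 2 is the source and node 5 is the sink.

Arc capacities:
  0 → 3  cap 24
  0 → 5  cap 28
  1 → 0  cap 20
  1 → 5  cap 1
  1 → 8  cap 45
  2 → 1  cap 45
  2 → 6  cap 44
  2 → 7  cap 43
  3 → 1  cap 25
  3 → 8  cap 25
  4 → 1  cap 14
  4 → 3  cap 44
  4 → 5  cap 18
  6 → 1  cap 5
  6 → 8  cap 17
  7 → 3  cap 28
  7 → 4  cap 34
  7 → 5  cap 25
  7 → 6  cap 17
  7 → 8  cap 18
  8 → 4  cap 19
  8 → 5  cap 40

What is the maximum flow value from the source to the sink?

augment #1: 2→1→5 bottleneck 1, total now 1
augment #2: 2→7→5 bottleneck 25, total now 26
augment #3: 2→1→0→5 bottleneck 20, total now 46
augment #4: 2→1→8→5 bottleneck 24, total now 70
augment #5: 2→6→8→5 bottleneck 16, total now 86
augment #6: 2→7→4→5 bottleneck 18, total now 104

Maximum flow value: 104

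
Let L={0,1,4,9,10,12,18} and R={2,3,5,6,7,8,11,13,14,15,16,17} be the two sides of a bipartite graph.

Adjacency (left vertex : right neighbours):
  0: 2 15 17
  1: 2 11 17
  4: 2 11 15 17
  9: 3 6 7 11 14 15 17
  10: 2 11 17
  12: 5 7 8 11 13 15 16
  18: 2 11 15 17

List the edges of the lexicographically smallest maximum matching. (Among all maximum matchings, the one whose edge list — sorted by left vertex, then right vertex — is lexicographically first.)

|M| = 6 (so the lex-smallest maximum matching has 6 edges)
process left vertices in ascending order; for each, take the smallest-labelled available neighbour that still permits 6 edges overall, or leave it unmatched if none does
lex-smallest matching: {0-2, 1-11, 4-15, 9-3, 10-17, 12-5}

Lex-smallest maximum matching: {(0,2), (1,11), (4,15), (9,3), (10,17), (12,5)}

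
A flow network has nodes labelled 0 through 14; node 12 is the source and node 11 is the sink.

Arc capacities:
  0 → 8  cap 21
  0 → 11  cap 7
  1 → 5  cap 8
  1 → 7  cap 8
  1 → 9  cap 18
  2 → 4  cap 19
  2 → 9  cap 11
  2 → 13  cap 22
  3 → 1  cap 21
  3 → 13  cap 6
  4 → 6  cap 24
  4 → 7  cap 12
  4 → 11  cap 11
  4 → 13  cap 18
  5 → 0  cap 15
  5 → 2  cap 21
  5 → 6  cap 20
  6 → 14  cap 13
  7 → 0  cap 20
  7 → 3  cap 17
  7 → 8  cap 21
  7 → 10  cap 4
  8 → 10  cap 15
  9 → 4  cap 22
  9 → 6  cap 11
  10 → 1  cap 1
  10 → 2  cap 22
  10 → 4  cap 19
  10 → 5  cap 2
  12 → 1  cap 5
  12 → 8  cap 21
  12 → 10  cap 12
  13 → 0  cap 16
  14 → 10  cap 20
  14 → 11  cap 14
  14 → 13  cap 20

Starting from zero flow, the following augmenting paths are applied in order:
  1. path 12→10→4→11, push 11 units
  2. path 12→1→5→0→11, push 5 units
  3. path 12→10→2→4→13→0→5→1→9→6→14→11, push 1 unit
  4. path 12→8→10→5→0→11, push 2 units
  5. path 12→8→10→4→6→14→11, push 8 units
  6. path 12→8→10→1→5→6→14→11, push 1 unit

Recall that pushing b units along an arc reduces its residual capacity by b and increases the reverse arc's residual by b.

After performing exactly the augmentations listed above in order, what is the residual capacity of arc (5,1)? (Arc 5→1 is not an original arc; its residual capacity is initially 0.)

after path 1 (12→10→4→11, push 11): res(5,1)=0
after path 2 (12→1→5→0→11, push 5): res(5,1)=5
after path 3 (12→10→2→4→13→0→5→1→9→6→14→11, push 1): res(5,1)=4
after path 4 (12→8→10→5→0→11, push 2): res(5,1)=4
after path 5 (12→8→10→4→6→14→11, push 8): res(5,1)=4
after path 6 (12→8→10→1→5→6→14→11, push 1): res(5,1)=5

Residual capacity of (5,1): 5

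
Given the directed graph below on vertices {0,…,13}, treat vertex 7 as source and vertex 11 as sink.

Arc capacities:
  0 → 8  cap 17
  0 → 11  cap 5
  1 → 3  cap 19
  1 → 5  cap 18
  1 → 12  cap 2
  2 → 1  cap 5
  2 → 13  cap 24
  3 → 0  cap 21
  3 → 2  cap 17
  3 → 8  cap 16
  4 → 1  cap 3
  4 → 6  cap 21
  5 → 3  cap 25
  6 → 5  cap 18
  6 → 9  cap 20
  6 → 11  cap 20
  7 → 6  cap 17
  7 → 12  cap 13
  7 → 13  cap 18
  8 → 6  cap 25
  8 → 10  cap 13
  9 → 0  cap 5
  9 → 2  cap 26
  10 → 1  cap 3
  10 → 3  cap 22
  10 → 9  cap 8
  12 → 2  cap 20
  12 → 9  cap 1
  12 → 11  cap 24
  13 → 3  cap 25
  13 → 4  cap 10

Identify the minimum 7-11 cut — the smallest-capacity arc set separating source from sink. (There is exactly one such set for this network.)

Min-cut arcs: {(0,11), (1,12), (6,11), (7,12)} (total capacity 40)

augment #1: 7→6→11 push 17
augment #2: 7→12→11 push 13
augment #3: 7→13→3→0→11 push 5
augment #4: 7→13→4→6→11 push 3
augment #5: 7→13→4→1→12→11 push 2
max flow = 40; residual-reachable set from 7 gives S-side
cut edges (S→T): {(0,11), (1,12), (6,11), (7,12)} total cap 40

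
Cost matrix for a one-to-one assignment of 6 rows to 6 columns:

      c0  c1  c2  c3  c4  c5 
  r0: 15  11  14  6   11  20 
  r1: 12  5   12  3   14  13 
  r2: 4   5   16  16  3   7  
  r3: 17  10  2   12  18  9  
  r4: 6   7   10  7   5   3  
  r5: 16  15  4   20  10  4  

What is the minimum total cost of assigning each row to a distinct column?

one of 2 optimal assignments: row0→col3 (cost 6), row1→col1 (cost 5), row2→col0 (cost 4), row3→col2 (cost 2), row4→col4 (cost 5), row5→col5 (cost 4)
total = 6 + 5 + 4 + 2 + 5 + 4 = 26

Minimum assignment cost: 26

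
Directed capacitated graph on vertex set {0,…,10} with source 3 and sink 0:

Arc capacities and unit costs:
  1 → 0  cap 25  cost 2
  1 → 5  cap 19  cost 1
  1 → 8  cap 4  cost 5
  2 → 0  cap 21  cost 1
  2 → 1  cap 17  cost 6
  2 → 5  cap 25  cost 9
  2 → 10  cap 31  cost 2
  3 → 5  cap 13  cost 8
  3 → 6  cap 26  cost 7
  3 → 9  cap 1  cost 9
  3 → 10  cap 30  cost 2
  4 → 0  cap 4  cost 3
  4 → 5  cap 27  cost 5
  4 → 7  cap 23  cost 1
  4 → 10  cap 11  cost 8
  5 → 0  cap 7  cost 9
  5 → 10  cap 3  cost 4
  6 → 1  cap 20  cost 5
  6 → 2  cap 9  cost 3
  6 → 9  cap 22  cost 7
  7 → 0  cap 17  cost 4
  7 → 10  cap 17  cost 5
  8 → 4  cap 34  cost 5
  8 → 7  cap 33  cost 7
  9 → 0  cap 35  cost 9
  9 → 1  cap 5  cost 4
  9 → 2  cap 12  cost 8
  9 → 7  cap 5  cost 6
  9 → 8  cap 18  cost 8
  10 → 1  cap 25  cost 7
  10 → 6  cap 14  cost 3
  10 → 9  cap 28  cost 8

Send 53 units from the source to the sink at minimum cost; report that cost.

shortest-cost path #1: 3→10→6→2→0 push 9 @ unit cost 9 (adds 81)
shortest-cost path #2: 3→10→1→0 push 21 @ unit cost 11 (adds 231)
shortest-cost path #3: 3→6→10→1→0 push 4 @ unit cost 13 (adds 52)
shortest-cost path #4: 3→5→0 push 7 @ unit cost 17 (adds 119)
shortest-cost path #5: 3→9→0 push 1 @ unit cost 18 (adds 18)
shortest-cost path #6: 3→6→10→9→0 push 5 @ unit cost 21 (adds 105)
shortest-cost path #7: 3→6→1→10→9→0 push 6 @ unit cost 22 (adds 132)
total cost = 738

Minimum cost for 53 units: 738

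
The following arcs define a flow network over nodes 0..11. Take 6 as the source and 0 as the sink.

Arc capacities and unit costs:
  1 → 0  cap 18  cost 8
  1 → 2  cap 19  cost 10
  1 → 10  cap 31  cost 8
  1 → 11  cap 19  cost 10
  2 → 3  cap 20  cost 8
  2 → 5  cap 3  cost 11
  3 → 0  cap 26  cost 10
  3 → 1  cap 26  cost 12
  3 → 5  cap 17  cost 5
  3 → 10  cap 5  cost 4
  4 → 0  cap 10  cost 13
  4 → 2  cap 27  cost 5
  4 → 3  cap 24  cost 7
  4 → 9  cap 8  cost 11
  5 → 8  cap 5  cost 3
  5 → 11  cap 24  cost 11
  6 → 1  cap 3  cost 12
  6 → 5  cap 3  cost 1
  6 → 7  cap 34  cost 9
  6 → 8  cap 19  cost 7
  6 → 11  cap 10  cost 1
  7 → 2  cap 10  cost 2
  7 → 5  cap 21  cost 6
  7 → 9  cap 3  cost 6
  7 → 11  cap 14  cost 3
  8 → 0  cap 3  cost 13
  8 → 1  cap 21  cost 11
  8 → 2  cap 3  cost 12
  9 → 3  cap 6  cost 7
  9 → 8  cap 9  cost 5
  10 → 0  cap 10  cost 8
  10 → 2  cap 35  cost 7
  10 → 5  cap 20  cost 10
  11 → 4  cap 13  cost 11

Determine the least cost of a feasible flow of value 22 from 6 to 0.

shortest-cost path #1: 6→5→8→0 push 3 @ unit cost 17 (adds 51)
shortest-cost path #2: 6→1→0 push 3 @ unit cost 20 (adds 60)
shortest-cost path #3: 6→11→4→0 push 10 @ unit cost 25 (adds 250)
shortest-cost path #4: 6→8→1→0 push 6 @ unit cost 26 (adds 156)
total cost = 517

Minimum cost for 22 units: 517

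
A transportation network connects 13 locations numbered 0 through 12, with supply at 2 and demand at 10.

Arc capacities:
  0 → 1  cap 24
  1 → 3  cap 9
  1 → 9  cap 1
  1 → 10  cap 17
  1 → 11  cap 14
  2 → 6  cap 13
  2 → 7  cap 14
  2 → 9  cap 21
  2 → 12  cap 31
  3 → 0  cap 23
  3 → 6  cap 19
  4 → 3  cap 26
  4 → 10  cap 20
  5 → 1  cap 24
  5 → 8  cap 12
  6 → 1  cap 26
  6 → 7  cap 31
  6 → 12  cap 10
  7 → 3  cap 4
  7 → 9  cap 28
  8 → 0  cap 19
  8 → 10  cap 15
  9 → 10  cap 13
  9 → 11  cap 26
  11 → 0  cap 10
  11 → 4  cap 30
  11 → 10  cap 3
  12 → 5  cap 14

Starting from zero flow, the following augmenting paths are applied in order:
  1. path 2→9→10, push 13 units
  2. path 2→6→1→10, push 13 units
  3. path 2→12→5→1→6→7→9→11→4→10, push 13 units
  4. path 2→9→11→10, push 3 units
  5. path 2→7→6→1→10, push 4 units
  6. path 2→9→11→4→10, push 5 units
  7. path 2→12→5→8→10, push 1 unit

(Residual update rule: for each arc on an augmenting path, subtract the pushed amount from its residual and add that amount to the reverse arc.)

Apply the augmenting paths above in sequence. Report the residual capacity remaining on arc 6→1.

Residual capacity of (6,1): 22

after path 1 (2→9→10, push 13): res(6,1)=26
after path 2 (2→6→1→10, push 13): res(6,1)=13
after path 3 (2→12→5→1→6→7→9→11→4→10, push 13): res(6,1)=26
after path 4 (2→9→11→10, push 3): res(6,1)=26
after path 5 (2→7→6→1→10, push 4): res(6,1)=22
after path 6 (2→9→11→4→10, push 5): res(6,1)=22
after path 7 (2→12→5→8→10, push 1): res(6,1)=22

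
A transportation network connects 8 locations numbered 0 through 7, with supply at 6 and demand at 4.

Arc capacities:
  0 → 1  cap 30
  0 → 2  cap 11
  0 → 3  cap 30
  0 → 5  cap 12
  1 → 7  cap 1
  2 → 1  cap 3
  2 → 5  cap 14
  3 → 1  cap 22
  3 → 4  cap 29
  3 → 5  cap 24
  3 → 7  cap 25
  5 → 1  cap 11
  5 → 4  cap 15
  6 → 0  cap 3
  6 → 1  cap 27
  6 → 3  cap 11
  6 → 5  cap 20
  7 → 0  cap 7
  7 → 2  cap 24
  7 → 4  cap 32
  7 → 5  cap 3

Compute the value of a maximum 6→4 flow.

augment #1: 6→3→4 bottleneck 11, total now 11
augment #2: 6→5→4 bottleneck 15, total now 26
augment #3: 6→0→3→4 bottleneck 3, total now 29
augment #4: 6→1→7→4 bottleneck 1, total now 30

Maximum flow value: 30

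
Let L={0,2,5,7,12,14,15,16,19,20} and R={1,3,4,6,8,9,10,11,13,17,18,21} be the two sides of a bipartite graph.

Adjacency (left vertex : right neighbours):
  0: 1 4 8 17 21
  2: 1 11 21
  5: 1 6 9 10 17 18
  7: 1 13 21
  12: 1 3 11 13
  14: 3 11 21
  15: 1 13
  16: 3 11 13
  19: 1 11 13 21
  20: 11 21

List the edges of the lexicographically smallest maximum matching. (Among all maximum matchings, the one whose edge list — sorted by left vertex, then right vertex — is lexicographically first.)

Lex-smallest maximum matching: {(0,4), (2,1), (5,6), (7,13), (12,3), (14,11), (19,21)}

|M| = 7 (so the lex-smallest maximum matching has 7 edges)
process left vertices in ascending order; for each, take the smallest-labelled available neighbour that still permits 7 edges overall, or leave it unmatched if none does
lex-smallest matching: {0-4, 2-1, 5-6, 7-13, 12-3, 14-11, 19-21}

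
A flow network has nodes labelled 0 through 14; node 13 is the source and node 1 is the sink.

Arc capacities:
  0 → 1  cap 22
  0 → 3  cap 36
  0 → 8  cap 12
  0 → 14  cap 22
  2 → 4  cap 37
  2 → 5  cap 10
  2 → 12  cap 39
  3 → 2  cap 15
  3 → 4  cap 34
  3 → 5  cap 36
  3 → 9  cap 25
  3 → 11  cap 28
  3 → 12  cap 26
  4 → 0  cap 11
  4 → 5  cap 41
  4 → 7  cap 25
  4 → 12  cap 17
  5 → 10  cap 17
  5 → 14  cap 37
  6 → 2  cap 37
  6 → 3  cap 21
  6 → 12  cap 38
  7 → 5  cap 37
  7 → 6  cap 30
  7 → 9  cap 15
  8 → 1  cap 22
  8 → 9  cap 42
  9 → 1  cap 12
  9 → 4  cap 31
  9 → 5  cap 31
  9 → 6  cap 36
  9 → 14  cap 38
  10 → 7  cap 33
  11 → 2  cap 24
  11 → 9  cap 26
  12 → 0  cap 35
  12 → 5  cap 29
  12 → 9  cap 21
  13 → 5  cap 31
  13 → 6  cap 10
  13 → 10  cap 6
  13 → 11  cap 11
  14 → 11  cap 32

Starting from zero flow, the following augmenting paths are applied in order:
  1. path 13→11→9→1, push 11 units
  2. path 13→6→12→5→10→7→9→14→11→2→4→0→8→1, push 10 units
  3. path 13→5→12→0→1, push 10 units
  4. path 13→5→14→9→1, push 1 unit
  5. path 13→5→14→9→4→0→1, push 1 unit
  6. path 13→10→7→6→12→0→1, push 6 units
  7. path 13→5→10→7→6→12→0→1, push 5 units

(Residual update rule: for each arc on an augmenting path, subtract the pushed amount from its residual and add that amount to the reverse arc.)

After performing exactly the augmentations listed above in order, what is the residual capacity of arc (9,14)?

Residual capacity of (9,14): 30

after path 1 (13→11→9→1, push 11): res(9,14)=38
after path 2 (13→6→12→5→10→7→9→14→11→2→4→0→8→1, push 10): res(9,14)=28
after path 3 (13→5→12→0→1, push 10): res(9,14)=28
after path 4 (13→5→14→9→1, push 1): res(9,14)=29
after path 5 (13→5→14→9→4→0→1, push 1): res(9,14)=30
after path 6 (13→10→7→6→12→0→1, push 6): res(9,14)=30
after path 7 (13→5→10→7→6→12→0→1, push 5): res(9,14)=30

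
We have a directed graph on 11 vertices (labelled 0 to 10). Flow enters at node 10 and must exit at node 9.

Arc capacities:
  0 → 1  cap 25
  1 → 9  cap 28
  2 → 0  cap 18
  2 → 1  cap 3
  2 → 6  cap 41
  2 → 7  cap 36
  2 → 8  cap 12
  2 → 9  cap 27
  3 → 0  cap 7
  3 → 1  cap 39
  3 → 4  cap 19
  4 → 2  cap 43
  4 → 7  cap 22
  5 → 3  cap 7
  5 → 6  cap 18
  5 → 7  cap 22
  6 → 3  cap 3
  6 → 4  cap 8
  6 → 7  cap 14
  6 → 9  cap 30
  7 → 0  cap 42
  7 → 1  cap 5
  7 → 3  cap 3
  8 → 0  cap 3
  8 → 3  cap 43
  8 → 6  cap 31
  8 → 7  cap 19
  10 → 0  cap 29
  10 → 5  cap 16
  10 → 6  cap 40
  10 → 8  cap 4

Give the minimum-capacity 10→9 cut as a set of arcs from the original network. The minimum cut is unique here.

Min-cut arcs: {(1,9), (5,3), (6,3), (6,4), (6,9), (7,3), (10,8)} (total capacity 83)

augment #1: 10→6→9 push 30
augment #2: 10→0→1→9 push 25
augment #3: 10→5→3→1→9 push 3
augment #4: 10→6→4→2→9 push 8
augment #5: 10→5→3→4→2→9 push 4
augment #6: 10→6→3→4→2→9 push 2
augment #7: 10→8→3→4→2→9 push 4
augment #8: 10→5→6→3→4→2→9 push 1
augment #9: 10→5→7→3→4→2→9 push 3
augment #10: 10→5→7→1→3→4→2→9 push 3
max flow = 83; residual-reachable set from 10 gives S-side
cut edges (S→T): {(1,9), (5,3), (6,3), (6,4), (6,9), (7,3), (10,8)} total cap 83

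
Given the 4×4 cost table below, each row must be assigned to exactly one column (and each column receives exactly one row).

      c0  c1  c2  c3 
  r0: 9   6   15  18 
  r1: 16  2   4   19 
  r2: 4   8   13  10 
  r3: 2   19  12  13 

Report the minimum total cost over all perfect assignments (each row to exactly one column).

Minimum assignment cost: 22

optimal assignment: row0→col1 (cost 6), row1→col2 (cost 4), row2→col3 (cost 10), row3→col0 (cost 2)
total = 6 + 4 + 10 + 2 = 22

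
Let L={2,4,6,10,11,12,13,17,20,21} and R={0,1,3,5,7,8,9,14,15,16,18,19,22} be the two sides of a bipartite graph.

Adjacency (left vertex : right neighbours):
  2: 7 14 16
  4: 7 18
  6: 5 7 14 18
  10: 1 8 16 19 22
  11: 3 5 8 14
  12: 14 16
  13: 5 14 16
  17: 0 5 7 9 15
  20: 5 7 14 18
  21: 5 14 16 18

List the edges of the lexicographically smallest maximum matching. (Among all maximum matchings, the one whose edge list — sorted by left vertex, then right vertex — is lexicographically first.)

|M| = 8 (so the lex-smallest maximum matching has 8 edges)
process left vertices in ascending order; for each, take the smallest-labelled available neighbour that still permits 8 edges overall, or leave it unmatched if none does
lex-smallest matching: {2-7, 4-18, 6-5, 10-1, 11-3, 12-14, 13-16, 17-0}

Lex-smallest maximum matching: {(2,7), (4,18), (6,5), (10,1), (11,3), (12,14), (13,16), (17,0)}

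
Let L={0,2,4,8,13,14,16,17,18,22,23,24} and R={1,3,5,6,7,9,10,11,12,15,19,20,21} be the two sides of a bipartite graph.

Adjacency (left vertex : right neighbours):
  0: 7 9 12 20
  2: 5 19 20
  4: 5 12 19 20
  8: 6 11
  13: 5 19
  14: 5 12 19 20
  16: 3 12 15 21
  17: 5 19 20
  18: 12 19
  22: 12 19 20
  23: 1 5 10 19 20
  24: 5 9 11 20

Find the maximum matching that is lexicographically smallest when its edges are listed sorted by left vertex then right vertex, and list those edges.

Lex-smallest maximum matching: {(0,7), (2,5), (4,12), (8,6), (13,19), (14,20), (16,3), (23,1), (24,9)}

|M| = 9 (so the lex-smallest maximum matching has 9 edges)
process left vertices in ascending order; for each, take the smallest-labelled available neighbour that still permits 9 edges overall, or leave it unmatched if none does
lex-smallest matching: {0-7, 2-5, 4-12, 8-6, 13-19, 14-20, 16-3, 23-1, 24-9}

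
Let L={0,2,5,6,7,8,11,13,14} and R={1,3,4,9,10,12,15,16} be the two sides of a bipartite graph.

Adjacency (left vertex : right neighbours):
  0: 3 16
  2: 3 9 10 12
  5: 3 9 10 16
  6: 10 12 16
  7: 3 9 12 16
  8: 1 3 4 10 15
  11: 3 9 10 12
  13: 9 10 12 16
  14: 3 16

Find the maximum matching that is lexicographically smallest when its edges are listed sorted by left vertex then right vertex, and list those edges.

Lex-smallest maximum matching: {(0,3), (2,9), (5,10), (6,12), (7,16), (8,1)}

|M| = 6 (so the lex-smallest maximum matching has 6 edges)
process left vertices in ascending order; for each, take the smallest-labelled available neighbour that still permits 6 edges overall, or leave it unmatched if none does
lex-smallest matching: {0-3, 2-9, 5-10, 6-12, 7-16, 8-1}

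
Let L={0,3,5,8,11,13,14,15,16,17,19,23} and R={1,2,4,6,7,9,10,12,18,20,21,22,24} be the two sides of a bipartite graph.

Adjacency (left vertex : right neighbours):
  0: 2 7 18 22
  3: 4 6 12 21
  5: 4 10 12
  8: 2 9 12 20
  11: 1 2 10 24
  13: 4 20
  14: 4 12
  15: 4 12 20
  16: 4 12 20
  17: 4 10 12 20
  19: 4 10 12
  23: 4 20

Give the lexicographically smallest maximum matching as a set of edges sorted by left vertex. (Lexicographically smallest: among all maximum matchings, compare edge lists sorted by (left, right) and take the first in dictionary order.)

Lex-smallest maximum matching: {(0,2), (3,6), (5,4), (8,9), (11,1), (13,20), (14,12), (17,10)}

|M| = 8 (so the lex-smallest maximum matching has 8 edges)
process left vertices in ascending order; for each, take the smallest-labelled available neighbour that still permits 8 edges overall, or leave it unmatched if none does
lex-smallest matching: {0-2, 3-6, 5-4, 8-9, 11-1, 13-20, 14-12, 17-10}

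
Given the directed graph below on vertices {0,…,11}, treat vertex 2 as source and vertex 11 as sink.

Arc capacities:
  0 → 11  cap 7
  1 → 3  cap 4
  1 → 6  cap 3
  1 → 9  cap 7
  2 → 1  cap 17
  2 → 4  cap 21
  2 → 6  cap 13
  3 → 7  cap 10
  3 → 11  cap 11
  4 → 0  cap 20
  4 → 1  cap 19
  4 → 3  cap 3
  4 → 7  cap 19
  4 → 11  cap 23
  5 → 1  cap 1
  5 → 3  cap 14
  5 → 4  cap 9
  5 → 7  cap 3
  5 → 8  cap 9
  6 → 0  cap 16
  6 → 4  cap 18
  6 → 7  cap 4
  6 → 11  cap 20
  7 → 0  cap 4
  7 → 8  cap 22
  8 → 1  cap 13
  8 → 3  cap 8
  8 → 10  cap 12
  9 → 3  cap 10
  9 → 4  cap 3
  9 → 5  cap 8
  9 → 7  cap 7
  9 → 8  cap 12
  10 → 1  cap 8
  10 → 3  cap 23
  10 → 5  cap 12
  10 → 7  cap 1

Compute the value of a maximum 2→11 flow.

Maximum flow value: 48

augment #1: 2→4→11 bottleneck 21, total now 21
augment #2: 2→6→11 bottleneck 13, total now 34
augment #3: 2→1→3→11 bottleneck 4, total now 38
augment #4: 2→1→6→11 bottleneck 3, total now 41
augment #5: 2→1→9→3→11 bottleneck 7, total now 48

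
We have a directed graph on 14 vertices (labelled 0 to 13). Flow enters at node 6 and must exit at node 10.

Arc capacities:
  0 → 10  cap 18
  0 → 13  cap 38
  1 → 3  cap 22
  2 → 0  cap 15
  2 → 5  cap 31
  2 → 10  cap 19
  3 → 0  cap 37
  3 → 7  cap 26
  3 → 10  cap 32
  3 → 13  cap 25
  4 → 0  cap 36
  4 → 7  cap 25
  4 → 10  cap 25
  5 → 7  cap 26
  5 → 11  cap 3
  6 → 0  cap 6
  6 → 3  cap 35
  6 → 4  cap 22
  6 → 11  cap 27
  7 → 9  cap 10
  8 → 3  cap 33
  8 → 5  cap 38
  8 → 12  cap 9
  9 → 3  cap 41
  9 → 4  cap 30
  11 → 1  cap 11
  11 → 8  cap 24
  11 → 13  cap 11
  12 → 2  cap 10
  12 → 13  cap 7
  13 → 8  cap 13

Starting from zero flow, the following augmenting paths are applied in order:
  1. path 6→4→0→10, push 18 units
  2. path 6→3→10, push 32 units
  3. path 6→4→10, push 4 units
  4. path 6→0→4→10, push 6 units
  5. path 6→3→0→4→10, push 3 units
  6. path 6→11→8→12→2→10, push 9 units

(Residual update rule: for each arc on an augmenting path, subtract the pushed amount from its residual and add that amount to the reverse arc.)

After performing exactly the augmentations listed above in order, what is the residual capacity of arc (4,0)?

Residual capacity of (4,0): 27

after path 1 (6→4→0→10, push 18): res(4,0)=18
after path 2 (6→3→10, push 32): res(4,0)=18
after path 3 (6→4→10, push 4): res(4,0)=18
after path 4 (6→0→4→10, push 6): res(4,0)=24
after path 5 (6→3→0→4→10, push 3): res(4,0)=27
after path 6 (6→11→8→12→2→10, push 9): res(4,0)=27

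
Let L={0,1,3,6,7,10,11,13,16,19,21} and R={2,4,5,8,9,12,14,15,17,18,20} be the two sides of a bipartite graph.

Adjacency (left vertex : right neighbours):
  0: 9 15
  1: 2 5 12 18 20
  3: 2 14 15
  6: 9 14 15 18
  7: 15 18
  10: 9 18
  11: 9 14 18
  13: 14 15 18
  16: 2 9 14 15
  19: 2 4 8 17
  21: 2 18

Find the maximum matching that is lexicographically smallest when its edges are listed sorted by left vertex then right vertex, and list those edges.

Lex-smallest maximum matching: {(0,9), (1,5), (3,2), (6,14), (7,15), (10,18), (19,4)}

|M| = 7 (so the lex-smallest maximum matching has 7 edges)
process left vertices in ascending order; for each, take the smallest-labelled available neighbour that still permits 7 edges overall, or leave it unmatched if none does
lex-smallest matching: {0-9, 1-5, 3-2, 6-14, 7-15, 10-18, 19-4}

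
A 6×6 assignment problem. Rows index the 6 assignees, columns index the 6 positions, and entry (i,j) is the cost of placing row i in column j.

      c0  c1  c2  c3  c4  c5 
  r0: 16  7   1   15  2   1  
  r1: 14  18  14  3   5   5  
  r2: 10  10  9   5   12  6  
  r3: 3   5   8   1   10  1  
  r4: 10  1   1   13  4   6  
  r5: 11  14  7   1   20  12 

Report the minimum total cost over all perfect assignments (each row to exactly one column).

optimal assignment: row0→col2 (cost 1), row1→col4 (cost 5), row2→col5 (cost 6), row3→col0 (cost 3), row4→col1 (cost 1), row5→col3 (cost 1)
total = 1 + 5 + 6 + 3 + 1 + 1 = 17

Minimum assignment cost: 17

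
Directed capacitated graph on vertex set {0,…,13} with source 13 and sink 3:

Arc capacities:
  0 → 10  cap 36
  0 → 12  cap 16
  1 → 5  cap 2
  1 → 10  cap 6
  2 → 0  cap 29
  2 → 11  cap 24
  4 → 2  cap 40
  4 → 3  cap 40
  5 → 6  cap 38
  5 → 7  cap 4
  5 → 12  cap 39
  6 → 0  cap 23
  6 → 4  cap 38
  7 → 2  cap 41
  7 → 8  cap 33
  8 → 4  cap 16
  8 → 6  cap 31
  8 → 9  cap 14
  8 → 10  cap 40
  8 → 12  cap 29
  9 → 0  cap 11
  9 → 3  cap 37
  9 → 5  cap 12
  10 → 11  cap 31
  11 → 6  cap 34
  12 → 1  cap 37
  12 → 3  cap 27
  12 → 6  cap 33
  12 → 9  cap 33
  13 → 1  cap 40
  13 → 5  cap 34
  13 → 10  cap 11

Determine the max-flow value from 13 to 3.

Maximum flow value: 53

augment #1: 13→5→12→3 bottleneck 27, total now 27
augment #2: 13→5→6→4→3 bottleneck 7, total now 34
augment #3: 13→1→5→6→4→3 bottleneck 2, total now 36
augment #4: 13→10→11→6→4→3 bottleneck 11, total now 47
augment #5: 13→1→10→11→6→4→3 bottleneck 6, total now 53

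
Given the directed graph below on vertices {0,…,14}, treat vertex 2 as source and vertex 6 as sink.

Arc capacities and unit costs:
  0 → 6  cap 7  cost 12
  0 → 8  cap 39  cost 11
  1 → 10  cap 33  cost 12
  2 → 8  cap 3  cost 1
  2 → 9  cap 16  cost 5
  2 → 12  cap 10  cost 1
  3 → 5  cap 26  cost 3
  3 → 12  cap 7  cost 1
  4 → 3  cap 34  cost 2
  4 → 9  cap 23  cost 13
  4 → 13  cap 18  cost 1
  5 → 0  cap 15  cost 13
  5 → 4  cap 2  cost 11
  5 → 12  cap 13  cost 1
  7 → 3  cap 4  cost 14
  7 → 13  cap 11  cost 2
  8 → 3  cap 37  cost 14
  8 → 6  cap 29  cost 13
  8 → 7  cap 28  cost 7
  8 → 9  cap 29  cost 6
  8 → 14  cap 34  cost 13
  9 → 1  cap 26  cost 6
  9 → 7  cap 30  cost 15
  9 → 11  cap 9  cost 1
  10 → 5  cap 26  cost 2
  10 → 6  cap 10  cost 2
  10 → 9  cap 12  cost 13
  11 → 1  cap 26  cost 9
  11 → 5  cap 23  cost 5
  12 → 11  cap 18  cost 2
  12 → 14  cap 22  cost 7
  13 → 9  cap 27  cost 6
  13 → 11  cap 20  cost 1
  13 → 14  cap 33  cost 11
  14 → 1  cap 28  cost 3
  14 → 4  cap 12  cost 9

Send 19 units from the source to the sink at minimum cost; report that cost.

shortest-cost path #1: 2→8→6 push 3 @ unit cost 14 (adds 42)
shortest-cost path #2: 2→9→1→10→6 push 10 @ unit cost 25 (adds 250)
shortest-cost path #3: 2→12→11→5→0→6 push 6 @ unit cost 33 (adds 198)
total cost = 490

Minimum cost for 19 units: 490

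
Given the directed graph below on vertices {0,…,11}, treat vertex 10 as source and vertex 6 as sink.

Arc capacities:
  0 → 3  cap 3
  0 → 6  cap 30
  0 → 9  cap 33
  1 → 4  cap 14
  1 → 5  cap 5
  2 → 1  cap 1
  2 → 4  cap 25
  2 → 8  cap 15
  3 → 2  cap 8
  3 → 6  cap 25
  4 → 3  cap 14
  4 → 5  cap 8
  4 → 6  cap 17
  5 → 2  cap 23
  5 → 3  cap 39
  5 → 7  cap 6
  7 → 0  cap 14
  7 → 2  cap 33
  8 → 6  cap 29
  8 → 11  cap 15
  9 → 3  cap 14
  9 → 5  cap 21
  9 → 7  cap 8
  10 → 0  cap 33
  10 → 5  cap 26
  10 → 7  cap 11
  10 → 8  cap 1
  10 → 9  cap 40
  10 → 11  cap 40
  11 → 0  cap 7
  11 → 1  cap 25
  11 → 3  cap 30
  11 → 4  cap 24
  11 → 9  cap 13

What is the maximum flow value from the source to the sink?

augment #1: 10→0→6 bottleneck 30, total now 30
augment #2: 10→8→6 bottleneck 1, total now 31
augment #3: 10→0→3→6 bottleneck 3, total now 34
augment #4: 10→5→3→6 bottleneck 22, total now 56
augment #5: 10→11→4→6 bottleneck 17, total now 73
augment #6: 10→5→2→8→6 bottleneck 4, total now 77
augment #7: 10→7→2→8→6 bottleneck 11, total now 88

Maximum flow value: 88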